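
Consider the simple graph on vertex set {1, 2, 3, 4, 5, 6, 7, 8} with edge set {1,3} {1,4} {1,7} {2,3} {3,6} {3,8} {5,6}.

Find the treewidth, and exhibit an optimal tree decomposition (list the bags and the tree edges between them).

Each bag holds 2 vertices, so the decomposition has width 1, which upper-bounds the treewidth. G has an edge, so its treewidth is at least 1. Therefore the treewidth is 1.

Treewidth 1.
One such decomposition:
Bags: B1 = {1, 7}  B2 = {1, 3}  B3 = {1, 4}  B4 = {3, 8}  B5 = {2, 3}  B6 = {3, 6}  B7 = {5, 6}
Tree: B1–B2, B1–B3, B2–B4, B4–B5, B5–B6, B6–B7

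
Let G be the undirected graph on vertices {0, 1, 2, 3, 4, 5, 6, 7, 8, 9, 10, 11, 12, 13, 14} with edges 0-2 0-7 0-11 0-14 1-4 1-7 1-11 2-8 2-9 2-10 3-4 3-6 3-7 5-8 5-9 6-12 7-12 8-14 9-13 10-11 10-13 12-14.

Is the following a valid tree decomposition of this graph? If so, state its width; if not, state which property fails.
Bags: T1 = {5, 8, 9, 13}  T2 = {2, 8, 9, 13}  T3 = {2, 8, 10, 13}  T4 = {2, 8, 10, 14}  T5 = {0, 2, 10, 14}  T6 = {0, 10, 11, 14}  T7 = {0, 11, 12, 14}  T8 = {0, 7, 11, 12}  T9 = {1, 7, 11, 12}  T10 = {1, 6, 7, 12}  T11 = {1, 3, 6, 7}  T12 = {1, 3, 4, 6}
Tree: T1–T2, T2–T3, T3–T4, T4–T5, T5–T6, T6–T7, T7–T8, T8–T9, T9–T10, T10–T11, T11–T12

Every vertex of G appears in some bag (union = {0, 1, 2, 3, 4, 5, 6, 7, 8, 9, 10, 11, 12, 13, 14}); every edge is covered by a bag; and for each vertex v the set of bags containing v is connected in the bag tree. The decomposition is therefore valid. The largest bag has 4 vertices, so the width is 3.

Yes; width 3.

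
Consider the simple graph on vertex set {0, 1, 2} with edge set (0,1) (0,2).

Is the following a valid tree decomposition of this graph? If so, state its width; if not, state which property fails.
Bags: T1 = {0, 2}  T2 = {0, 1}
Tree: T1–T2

Every vertex of G appears in some bag (union = {0, 1, 2}); every edge is covered by a bag; and for each vertex v the set of bags containing v is connected in the bag tree. The decomposition is therefore valid. The largest bag has 2 vertices, so the width is 1.

Yes; width 1.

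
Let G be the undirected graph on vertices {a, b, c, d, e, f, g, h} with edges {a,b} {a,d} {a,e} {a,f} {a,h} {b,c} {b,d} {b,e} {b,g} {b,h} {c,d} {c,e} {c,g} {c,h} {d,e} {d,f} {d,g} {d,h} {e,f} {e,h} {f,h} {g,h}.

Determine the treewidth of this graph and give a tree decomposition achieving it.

Treewidth 4.
One such decomposition:
Bags: B1 = {a, b, d, e, h}  B2 = {b, c, d, e, h}  B3 = {a, d, e, f, h}  B4 = {b, c, d, g, h}
Tree: B1–B2, B1–B3, B2–B4

The largest bag has 5 vertices, giving width 4; this decomposition certifies tw(G) ≤ 4. For the lower bound, the 5 vertices {a, d, e, f, h} are pairwise adjacent, and any tree decomposition puts a clique entirely inside one bag — forcing width ≥ 4. The upper and lower bounds meet at 4, so that is the treewidth.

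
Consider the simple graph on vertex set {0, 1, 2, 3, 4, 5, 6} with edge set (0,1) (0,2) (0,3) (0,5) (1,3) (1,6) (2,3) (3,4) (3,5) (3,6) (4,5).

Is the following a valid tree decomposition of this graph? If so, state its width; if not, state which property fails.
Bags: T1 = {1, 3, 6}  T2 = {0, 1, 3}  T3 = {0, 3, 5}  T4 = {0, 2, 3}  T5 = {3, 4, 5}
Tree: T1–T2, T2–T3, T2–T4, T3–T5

Yes; width 2.

Checking the three conditions: (i) the bags cover all of {0, 1, 2, 3, 4, 5, 6}; (ii) for each edge, some bag contains both endpoints; (iii) the bags containing any fixed vertex form a subtree. All hold, so the decomposition is valid with width 3 − 1 = 2.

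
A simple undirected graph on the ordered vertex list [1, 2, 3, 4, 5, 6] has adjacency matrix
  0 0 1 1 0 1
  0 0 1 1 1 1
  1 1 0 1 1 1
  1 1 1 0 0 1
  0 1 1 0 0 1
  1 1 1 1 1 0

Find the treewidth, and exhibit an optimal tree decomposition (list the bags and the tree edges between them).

Each bag holds 4 vertices, so the decomposition has width 3, which upper-bounds the treewidth. Conversely, {1, 3, 4, 6} is a clique of size 4, and the vertices of any clique must share a bag in every tree decomposition; so some bag has ≥ 4 vertices and tw(G) ≥ 3. The upper and lower bounds meet at 3, so that is the treewidth.

Treewidth 3.
One such decomposition:
Bags: B1 = {2, 3, 4, 6}  B2 = {1, 3, 4, 6}  B3 = {2, 3, 5, 6}
Tree: B1–B2, B1–B3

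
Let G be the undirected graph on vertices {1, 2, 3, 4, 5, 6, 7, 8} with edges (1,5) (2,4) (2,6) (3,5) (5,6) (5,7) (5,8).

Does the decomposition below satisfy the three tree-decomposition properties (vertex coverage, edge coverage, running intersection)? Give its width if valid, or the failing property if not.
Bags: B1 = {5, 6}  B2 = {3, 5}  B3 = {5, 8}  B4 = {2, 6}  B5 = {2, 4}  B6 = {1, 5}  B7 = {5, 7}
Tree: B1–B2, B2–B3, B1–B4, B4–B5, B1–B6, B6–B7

Yes; width 1.

Vertex coverage: the bags together contain {1, 2, 3, 4, 5, 6, 7, 8}, the full vertex set. Edge coverage: each edge of G has both endpoints in at least one bag. Running intersection: for every vertex, the bags containing it form a connected subtree. All three properties hold, so this is a valid tree decomposition of width max|bag| − 1 = 1, and hence tw(G) ≤ 1.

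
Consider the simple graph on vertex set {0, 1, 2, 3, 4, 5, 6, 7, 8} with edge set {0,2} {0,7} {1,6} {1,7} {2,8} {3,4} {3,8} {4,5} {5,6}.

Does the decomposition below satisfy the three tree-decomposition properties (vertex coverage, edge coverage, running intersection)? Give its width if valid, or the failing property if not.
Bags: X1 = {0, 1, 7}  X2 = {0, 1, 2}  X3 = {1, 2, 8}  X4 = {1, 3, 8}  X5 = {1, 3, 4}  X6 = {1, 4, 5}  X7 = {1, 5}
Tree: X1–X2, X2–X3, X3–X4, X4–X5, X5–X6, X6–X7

No — vertex 6 appears in no bag.

A tree decomposition must satisfy three properties: every vertex lies in some bag; for every edge, both endpoints lie together in some bag; and for every vertex, the bags containing it form a connected subtree. Here vertex 6 appears in no bag, so the decomposition is invalid.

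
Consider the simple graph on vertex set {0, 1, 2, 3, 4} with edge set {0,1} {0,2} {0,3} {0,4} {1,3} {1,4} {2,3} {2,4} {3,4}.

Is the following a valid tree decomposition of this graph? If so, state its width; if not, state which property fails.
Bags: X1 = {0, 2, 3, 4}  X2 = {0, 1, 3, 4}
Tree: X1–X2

Vertex coverage: the bags together contain {0, 1, 2, 3, 4}, the full vertex set. Edge coverage: each edge of G has both endpoints in at least one bag. Running intersection: for every vertex, the bags containing it form a connected subtree. All three properties hold, so this is a valid tree decomposition of width max|bag| − 1 = 3, and hence tw(G) ≤ 3.

Yes; width 3.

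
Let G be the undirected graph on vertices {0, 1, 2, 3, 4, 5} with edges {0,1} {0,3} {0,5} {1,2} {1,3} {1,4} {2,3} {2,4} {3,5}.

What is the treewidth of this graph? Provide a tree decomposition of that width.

The largest bag has 3 vertices, giving width 2; this decomposition certifies tw(G) ≤ 2. Conversely, {0, 1, 3} is a clique of size 3, and the vertices of any clique must share a bag in every tree decomposition; so some bag has ≥ 3 vertices and tw(G) ≥ 2. Therefore the treewidth is 2.

Treewidth 2.
One such decomposition:
Bags: B1 = {1, 2, 3}  B2 = {0, 1, 3}  B3 = {0, 3, 5}  B4 = {1, 2, 4}
Tree: B1–B2, B2–B3, B1–B4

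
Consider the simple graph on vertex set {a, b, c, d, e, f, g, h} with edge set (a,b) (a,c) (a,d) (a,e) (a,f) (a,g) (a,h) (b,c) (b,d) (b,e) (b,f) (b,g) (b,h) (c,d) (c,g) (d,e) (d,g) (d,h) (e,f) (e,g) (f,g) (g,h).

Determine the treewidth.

4

A width-4 tree decomposition is:
Bags: B1 = {a, b, d, g, h}  B2 = {a, b, d, e, g}  B3 = {a, b, c, d, g}  B4 = {a, b, e, f, g}
Tree: B1–B2, B2–B3, B2–B4
Each bag holds 5 vertices, so the decomposition has width 4, which upper-bounds the treewidth. For the lower bound, the 5 vertices {a, b, d, e, g} are pairwise adjacent, and any tree decomposition puts a clique entirely inside one bag — forcing width ≥ 4. Hence tw(G) = 4 exactly.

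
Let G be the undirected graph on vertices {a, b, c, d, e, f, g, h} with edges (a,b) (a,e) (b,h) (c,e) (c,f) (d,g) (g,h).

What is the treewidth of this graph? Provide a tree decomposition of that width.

Treewidth 1.
One such decomposition:
Bags: B1 = {c, f}  B2 = {c, e}  B3 = {a, e}  B4 = {a, b}  B5 = {b, h}  B6 = {g, h}  B7 = {d, g}
Tree: B1–B2, B2–B3, B3–B4, B4–B5, B5–B6, B6–B7

Each bag holds 2 vertices, so the decomposition has width 1, which upper-bounds the treewidth. Since G has at least one edge (e.g. f–c), it is not an edgeless graph, so tw(G) ≥ 1. Hence tw(G) = 1 exactly.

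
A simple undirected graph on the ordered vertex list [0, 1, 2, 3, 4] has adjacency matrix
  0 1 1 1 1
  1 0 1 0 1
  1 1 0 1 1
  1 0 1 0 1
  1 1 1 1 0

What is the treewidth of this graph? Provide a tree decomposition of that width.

Each bag holds 4 vertices, so the decomposition has width 3, which upper-bounds the treewidth. Conversely, {0, 1, 2, 4} is a clique of size 4, and the vertices of any clique must share a bag in every tree decomposition; so some bag has ≥ 4 vertices and tw(G) ≥ 3. Therefore the treewidth is 3.

Treewidth 3.
One optimal decomposition is:
Bags: B1 = {0, 1, 2, 4}  B2 = {0, 2, 3, 4}
Tree: B1–B2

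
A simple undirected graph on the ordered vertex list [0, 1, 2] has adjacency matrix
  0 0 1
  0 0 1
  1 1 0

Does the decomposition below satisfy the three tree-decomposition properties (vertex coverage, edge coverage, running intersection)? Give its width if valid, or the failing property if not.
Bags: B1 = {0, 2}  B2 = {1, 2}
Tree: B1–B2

Yes; width 1.

Vertex coverage: the bags together contain {0, 1, 2}, the full vertex set. Edge coverage: each edge of G has both endpoints in at least one bag. Running intersection: for every vertex, the bags containing it form a connected subtree. All three properties hold, so this is a valid tree decomposition of width max|bag| − 1 = 1, and hence tw(G) ≤ 1.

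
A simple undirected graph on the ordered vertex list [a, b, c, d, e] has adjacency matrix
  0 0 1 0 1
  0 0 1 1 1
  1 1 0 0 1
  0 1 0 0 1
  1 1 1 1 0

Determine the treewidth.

A width-2 tree decomposition is:
Bags: B1 = {b, c, e}  B2 = {a, c, e}  B3 = {b, d, e}
Tree: B1–B2, B1–B3
The largest bag has 3 vertices, giving width 2; this decomposition certifies tw(G) ≤ 2. For the lower bound, the 3 vertices {b, d, e} are pairwise adjacent, and any tree decomposition puts a clique entirely inside one bag — forcing width ≥ 2. Combining the bounds, tw(G) = 2.

2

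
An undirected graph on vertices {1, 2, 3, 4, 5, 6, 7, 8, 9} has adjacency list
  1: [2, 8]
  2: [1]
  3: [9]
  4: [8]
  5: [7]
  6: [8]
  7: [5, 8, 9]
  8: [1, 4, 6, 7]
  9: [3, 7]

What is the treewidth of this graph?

A width-1 tree decomposition is:
Bags: B1 = {7, 8}  B2 = {6, 8}  B3 = {7, 9}  B4 = {3, 9}  B5 = {1, 8}  B6 = {5, 7}  B7 = {4, 8}  B8 = {1, 2}
Tree: B1–B2, B1–B3, B3–B4, B2–B5, B3–B6, B1–B7, B5–B8
Each bag holds 2 vertices, so the decomposition has width 1, which upper-bounds the treewidth. Any graph with an edge has treewidth ≥ 1, and G has the edge 8–7. Hence tw(G) = 1 exactly.

1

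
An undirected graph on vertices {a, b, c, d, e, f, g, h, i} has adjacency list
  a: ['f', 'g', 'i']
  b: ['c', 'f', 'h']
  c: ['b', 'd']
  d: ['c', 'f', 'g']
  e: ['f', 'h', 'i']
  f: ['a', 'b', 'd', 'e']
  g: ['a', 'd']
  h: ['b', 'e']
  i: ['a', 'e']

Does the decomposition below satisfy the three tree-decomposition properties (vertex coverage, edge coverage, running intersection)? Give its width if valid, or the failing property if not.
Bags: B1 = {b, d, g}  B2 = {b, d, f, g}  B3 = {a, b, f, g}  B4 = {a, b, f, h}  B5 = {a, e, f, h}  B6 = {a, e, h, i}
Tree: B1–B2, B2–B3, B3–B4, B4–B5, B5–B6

No — vertex c appears in no bag.

A tree decomposition must satisfy three properties: every vertex lies in some bag; for every edge, both endpoints lie together in some bag; and for every vertex, the bags containing it form a connected subtree. Here vertex c appears in no bag, so the decomposition is invalid.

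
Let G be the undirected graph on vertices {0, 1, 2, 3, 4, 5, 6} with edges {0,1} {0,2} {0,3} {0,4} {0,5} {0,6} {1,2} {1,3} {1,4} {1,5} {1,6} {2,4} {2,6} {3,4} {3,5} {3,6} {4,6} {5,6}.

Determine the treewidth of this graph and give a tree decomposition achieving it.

Treewidth 4.
One such decomposition:
Bags: B1 = {0, 1, 3, 5, 6}  B2 = {0, 1, 3, 4, 6}  B3 = {0, 1, 2, 4, 6}
Tree: B1–B2, B2–B3

The largest bag has 5 vertices, giving width 4; this decomposition certifies tw(G) ≤ 4. Conversely, {0, 1, 2, 4, 6} is a clique of size 5, and the vertices of any clique must share a bag in every tree decomposition; so some bag has ≥ 5 vertices and tw(G) ≥ 4. Therefore the treewidth is 4.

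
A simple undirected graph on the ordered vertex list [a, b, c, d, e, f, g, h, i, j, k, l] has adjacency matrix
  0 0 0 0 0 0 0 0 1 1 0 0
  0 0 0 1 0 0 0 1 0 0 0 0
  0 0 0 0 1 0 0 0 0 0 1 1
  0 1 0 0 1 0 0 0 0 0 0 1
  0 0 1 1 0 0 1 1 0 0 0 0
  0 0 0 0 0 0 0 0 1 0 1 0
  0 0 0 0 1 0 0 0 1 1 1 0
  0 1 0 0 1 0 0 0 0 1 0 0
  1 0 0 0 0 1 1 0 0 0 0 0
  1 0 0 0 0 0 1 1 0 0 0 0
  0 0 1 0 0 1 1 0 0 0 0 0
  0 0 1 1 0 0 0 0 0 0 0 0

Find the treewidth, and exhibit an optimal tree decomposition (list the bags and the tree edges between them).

Treewidth 3.
One such decomposition:
Bags: B1 = {b, c, d, l}  B2 = {b, c, d, e}  B3 = {b, c, e, h}  B4 = {c, e, h, k}  B5 = {e, g, h, k}  B6 = {g, h, j, k}  B7 = {f, g, j, k}  B8 = {f, g, i, j}  B9 = {a, f, i, j}
Tree: B1–B2, B2–B3, B3–B4, B4–B5, B5–B6, B6–B7, B7–B8, B8–B9

Every bag has size at most 4, so the width is 4 − 1 = 3 and tw(G) ≤ 3. For the lower bound: the 4 vertex sets {b,d,l}, {c}, {e}, {g,h,j,k} are disjoint, each induces a connected subgraph, and every pair is joined by at least one edge of G. Contracting each set to a single vertex therefore yields K_{4} as a minor, and since treewidth is minor-monotone, tw(G) ≥ tw(K_{4}) = 3. Combining the bounds, tw(G) = 3.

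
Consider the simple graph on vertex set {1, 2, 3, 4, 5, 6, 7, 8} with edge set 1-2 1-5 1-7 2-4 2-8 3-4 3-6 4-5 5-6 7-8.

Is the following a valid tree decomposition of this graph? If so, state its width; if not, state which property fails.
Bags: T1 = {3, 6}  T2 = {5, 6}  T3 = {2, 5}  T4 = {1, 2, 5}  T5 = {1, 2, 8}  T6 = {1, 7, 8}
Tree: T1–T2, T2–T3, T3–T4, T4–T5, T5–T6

No — vertex 4 appears in no bag.

A tree decomposition must satisfy three properties: every vertex lies in some bag; for every edge, both endpoints lie together in some bag; and for every vertex, the bags containing it form a connected subtree. Here vertex 4 appears in no bag, so the decomposition is invalid.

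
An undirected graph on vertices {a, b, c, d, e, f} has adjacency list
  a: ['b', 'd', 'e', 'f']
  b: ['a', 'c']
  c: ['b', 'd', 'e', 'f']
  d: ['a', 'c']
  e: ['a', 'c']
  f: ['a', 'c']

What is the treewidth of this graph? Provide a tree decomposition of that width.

Every bag has size at most 3, so the width is 3 − 1 = 2 and tw(G) ≤ 2. The edges a–e–c–d–a form a cycle, so G is not a tree and its treewidth is at least 2. Hence tw(G) = 2 exactly.

Treewidth 2.
One optimal decomposition is:
Bags: B1 = {a, c, e}  B2 = {a, c, d}  B3 = {a, b, c}  B4 = {a, c, f}
Tree: B1–B2, B2–B3, B3–B4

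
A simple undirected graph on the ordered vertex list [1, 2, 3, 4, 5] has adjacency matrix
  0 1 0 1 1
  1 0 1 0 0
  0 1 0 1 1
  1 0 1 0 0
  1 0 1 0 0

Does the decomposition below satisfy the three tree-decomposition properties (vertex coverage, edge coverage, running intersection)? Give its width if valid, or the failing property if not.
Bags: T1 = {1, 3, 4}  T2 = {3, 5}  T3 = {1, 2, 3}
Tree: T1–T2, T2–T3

A tree decomposition must satisfy three properties: every vertex lies in some bag; for every edge, both endpoints lie together in some bag; and for every vertex, the bags containing it form a connected subtree. Here edge (1,5) lies in no bag, so the decomposition is invalid.

No — edge (1,5) lies in no bag.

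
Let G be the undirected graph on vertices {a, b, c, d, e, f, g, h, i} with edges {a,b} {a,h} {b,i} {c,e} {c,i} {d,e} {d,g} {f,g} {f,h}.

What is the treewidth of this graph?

A width-2 tree decomposition is:
Bags: B1 = {b, c, i}  B2 = {a, b, c}  B3 = {a, c, h}  B4 = {c, f, h}  B5 = {c, f, g}  B6 = {c, d, g}  B7 = {c, d, e}
Tree: B1–B2, B2–B3, B3–B4, B4–B5, B5–B6, B6–B7
The largest bag has 3 vertices, giving width 2; this decomposition certifies tw(G) ≤ 2. For the lower bound, G contains the cycle c–i–b–a–h–f–g–d–e–c, so G is not a forest; only forests have treewidth ≤ 1, hence tw(G) ≥ 2. The upper and lower bounds meet at 2, so that is the treewidth.

2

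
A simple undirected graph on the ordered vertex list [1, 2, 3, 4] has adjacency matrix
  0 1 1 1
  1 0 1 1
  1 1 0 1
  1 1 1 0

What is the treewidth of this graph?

A width-3 tree decomposition is:
Bags: B1 = {1, 2, 3, 4}
Tree: (single bag)
With just one bag of size 4, the width is 4 − 1 = 3, so tw(G) ≤ 3. For the lower bound, the 4 vertices {1, 2, 3, 4} are pairwise adjacent, and any tree decomposition puts a clique entirely inside one bag — forcing width ≥ 3. Combining the bounds, tw(G) = 3.

3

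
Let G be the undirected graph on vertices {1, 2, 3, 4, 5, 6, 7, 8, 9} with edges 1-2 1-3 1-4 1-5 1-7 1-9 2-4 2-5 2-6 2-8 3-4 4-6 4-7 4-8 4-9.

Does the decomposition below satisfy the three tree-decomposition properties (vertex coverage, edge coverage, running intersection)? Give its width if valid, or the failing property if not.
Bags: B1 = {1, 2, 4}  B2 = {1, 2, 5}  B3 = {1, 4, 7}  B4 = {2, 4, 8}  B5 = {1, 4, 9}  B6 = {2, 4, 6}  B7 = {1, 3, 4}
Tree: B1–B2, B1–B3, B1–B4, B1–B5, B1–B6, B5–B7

Checking the three conditions: (i) the bags cover all of {1, 2, 3, 4, 5, 6, 7, 8, 9}; (ii) for each edge, some bag contains both endpoints; (iii) the bags containing any fixed vertex form a subtree. All hold, so the decomposition is valid with width 3 − 1 = 2.

Yes; width 2.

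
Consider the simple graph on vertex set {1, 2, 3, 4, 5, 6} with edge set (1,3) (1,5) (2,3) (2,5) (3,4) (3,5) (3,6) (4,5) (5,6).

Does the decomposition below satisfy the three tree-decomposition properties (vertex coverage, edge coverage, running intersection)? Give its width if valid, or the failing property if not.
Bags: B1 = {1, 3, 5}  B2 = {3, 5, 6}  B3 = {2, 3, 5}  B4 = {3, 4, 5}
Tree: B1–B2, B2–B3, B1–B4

Vertex coverage: the bags together contain {1, 2, 3, 4, 5, 6}, the full vertex set. Edge coverage: each edge of G has both endpoints in at least one bag. Running intersection: for every vertex, the bags containing it form a connected subtree. All three properties hold, so this is a valid tree decomposition of width max|bag| − 1 = 2, and hence tw(G) ≤ 2.

Yes; width 2.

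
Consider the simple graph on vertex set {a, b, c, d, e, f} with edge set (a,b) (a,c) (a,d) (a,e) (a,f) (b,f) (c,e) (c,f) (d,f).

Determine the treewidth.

2

A width-2 tree decomposition is:
Bags: B1 = {a, c, f}  B2 = {a, d, f}  B3 = {a, b, f}  B4 = {a, c, e}
Tree: B1–B2, B2–B3, B1–B4
Every bag has size at most 3, so the width is 3 − 1 = 2 and tw(G) ≤ 2. On the other hand G contains the 3-clique {a, c, e}. A clique must lie in a single bag of any decomposition, so no decomposition can have width below 2. Hence tw(G) = 2 exactly.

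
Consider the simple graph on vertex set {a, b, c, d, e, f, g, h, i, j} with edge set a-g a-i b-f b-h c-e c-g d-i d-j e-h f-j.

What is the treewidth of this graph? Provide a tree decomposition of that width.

Treewidth 2.
One optimal decomposition is:
Bags: B1 = {c, e, g}  B2 = {a, e, g}  B3 = {a, e, i}  B4 = {d, e, i}  B5 = {d, e, j}  B6 = {e, f, j}  B7 = {b, e, f}  B8 = {b, e, h}
Tree: B1–B2, B2–B3, B3–B4, B4–B5, B5–B6, B6–B7, B7–B8

Each bag holds 3 vertices, so the decomposition has width 2, which upper-bounds the treewidth. The edges e–c–g–a–i–d–j–f–b–h–e form a cycle, so G is not a tree and its treewidth is at least 2. Therefore the treewidth is 2.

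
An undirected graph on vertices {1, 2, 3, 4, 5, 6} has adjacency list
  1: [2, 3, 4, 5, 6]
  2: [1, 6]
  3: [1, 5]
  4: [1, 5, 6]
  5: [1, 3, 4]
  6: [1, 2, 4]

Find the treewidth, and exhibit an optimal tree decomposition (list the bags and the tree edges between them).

Treewidth 2.
Bags: B1 = {1, 4, 5}  B2 = {1, 3, 5}  B3 = {1, 4, 6}  B4 = {1, 2, 6}
Tree: B1–B2, B1–B3, B3–B4

Every bag has size at most 3, so the width is 3 − 1 = 2 and tw(G) ≤ 2. Conversely, {1, 2, 6} is a clique of size 3, and the vertices of any clique must share a bag in every tree decomposition; so some bag has ≥ 3 vertices and tw(G) ≥ 2. Therefore the treewidth is 2.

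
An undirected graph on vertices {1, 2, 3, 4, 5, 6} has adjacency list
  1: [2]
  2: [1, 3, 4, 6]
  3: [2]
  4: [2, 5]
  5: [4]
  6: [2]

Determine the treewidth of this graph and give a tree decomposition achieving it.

Treewidth 1.
One optimal decomposition is:
Bags: B1 = {2, 3}  B2 = {2, 4}  B3 = {2, 6}  B4 = {4, 5}  B5 = {1, 2}
Tree: B1–B2, B1–B3, B2–B4, B2–B5

Every bag has size at most 2, so the width is 2 − 1 = 1 and tw(G) ≤ 1. Since G has at least one edge (e.g. 3–2), it is not an edgeless graph, so tw(G) ≥ 1. The upper and lower bounds meet at 1, so that is the treewidth.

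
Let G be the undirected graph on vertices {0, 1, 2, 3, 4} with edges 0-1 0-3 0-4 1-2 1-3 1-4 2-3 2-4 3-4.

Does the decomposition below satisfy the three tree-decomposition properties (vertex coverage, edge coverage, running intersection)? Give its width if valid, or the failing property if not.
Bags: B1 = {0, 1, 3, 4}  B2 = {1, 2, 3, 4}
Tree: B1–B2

Yes; width 3.

Checking the three conditions: (i) the bags cover all of {0, 1, 2, 3, 4}; (ii) for each edge, some bag contains both endpoints; (iii) the bags containing any fixed vertex form a subtree. All hold, so the decomposition is valid with width 4 − 1 = 3.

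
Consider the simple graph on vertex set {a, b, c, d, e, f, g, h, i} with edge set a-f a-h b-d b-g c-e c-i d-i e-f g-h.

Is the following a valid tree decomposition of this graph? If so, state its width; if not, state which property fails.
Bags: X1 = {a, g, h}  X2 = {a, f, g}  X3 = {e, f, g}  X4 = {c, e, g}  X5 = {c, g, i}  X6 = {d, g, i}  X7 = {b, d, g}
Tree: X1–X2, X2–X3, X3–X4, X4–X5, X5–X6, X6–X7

Yes; width 2.

Every vertex of G appears in some bag (union = {a, b, c, d, e, f, g, h, i}); every edge is covered by a bag; and for each vertex v the set of bags containing v is connected in the bag tree. The decomposition is therefore valid. The largest bag has 3 vertices, so the width is 2.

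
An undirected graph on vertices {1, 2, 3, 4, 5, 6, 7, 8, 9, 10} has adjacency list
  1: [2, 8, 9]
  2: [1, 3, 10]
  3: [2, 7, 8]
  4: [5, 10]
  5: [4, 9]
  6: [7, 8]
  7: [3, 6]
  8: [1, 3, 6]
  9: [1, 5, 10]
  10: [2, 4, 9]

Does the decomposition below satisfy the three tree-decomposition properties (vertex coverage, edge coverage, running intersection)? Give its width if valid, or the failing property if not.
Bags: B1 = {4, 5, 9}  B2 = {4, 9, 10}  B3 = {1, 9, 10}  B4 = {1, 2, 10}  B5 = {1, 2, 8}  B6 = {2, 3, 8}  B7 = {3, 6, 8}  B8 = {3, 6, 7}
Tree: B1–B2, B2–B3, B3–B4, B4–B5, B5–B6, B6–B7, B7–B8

Every vertex of G appears in some bag (union = {1, 2, 3, 4, 5, 6, 7, 8, 9, 10}); every edge is covered by a bag; and for each vertex v the set of bags containing v is connected in the bag tree. The decomposition is therefore valid. The largest bag has 3 vertices, so the width is 2.

Yes; width 2.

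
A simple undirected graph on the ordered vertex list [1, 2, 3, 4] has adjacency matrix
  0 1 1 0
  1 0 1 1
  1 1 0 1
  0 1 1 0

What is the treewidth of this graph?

A width-2 tree decomposition is:
Bags: B1 = {1, 2, 3}  B2 = {2, 3, 4}
Tree: B1–B2
Each bag holds 3 vertices, so the decomposition has width 2, which upper-bounds the treewidth. Conversely, {1, 2, 3} is a clique of size 3, and the vertices of any clique must share a bag in every tree decomposition; so some bag has ≥ 3 vertices and tw(G) ≥ 2. Hence tw(G) = 2 exactly.

2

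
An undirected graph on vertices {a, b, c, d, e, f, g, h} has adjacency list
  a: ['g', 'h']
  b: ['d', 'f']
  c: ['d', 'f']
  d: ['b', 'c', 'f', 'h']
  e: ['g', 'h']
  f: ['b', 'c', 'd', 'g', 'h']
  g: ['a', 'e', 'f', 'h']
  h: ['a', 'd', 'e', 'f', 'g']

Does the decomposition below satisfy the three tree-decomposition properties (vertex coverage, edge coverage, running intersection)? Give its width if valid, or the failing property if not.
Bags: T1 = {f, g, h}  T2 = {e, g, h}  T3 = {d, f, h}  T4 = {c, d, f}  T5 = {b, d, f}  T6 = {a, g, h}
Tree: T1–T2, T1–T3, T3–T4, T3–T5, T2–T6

Every vertex of G appears in some bag (union = {a, b, c, d, e, f, g, h}); every edge is covered by a bag; and for each vertex v the set of bags containing v is connected in the bag tree. The decomposition is therefore valid. The largest bag has 3 vertices, so the width is 2.

Yes; width 2.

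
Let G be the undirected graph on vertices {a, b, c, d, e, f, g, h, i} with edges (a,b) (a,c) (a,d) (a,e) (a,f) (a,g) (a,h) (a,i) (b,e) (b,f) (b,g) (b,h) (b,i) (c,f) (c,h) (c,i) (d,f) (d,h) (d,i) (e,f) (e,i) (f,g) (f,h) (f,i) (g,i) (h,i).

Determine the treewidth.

4

A width-4 tree decomposition is:
Bags: B1 = {a, b, f, h, i}  B2 = {a, c, f, h, i}  B3 = {a, d, f, h, i}  B4 = {a, b, e, f, i}  B5 = {a, b, f, g, i}
Tree: B1–B2, B1–B3, B1–B4, B4–B5
Every bag has size at most 5, so the width is 5 − 1 = 4 and tw(G) ≤ 4. On the other hand G contains the 5-clique {a, b, f, g, i}. A clique must lie in a single bag of any decomposition, so no decomposition can have width below 4. Therefore the treewidth is 4.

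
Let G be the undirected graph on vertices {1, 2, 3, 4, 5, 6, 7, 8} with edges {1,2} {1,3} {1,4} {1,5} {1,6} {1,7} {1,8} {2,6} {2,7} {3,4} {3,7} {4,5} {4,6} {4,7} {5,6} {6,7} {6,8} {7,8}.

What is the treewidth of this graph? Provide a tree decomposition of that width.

Treewidth 3.
One optimal decomposition is:
Bags: B1 = {1, 4, 6, 7}  B2 = {1, 3, 4, 7}  B3 = {1, 6, 7, 8}  B4 = {1, 2, 6, 7}  B5 = {1, 4, 5, 6}
Tree: B1–B2, B1–B3, B1–B4, B1–B5

The largest bag has 4 vertices, giving width 3; this decomposition certifies tw(G) ≤ 3. On the other hand G contains the 4-clique {1, 3, 4, 7}. A clique must lie in a single bag of any decomposition, so no decomposition can have width below 3. The upper and lower bounds meet at 3, so that is the treewidth.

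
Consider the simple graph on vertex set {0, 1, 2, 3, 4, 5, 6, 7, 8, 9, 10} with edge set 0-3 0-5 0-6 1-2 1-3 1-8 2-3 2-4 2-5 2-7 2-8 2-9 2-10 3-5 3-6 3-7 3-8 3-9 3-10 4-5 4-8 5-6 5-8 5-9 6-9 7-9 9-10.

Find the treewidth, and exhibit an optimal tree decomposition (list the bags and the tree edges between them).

Each bag holds 4 vertices, so the decomposition has width 3, which upper-bounds the treewidth. On the other hand G contains the 4-clique {0, 3, 5, 6}. A clique must lie in a single bag of any decomposition, so no decomposition can have width below 3. Hence tw(G) = 3 exactly.

Treewidth 3.
One optimal decomposition is:
Bags: B1 = {2, 3, 5, 9}  B2 = {2, 3, 5, 8}  B3 = {2, 4, 5, 8}  B4 = {1, 2, 3, 8}  B5 = {3, 5, 6, 9}  B6 = {0, 3, 5, 6}  B7 = {2, 3, 7, 9}  B8 = {2, 3, 9, 10}
Tree: B1–B2, B2–B3, B2–B4, B1–B5, B5–B6, B1–B7, B1–B8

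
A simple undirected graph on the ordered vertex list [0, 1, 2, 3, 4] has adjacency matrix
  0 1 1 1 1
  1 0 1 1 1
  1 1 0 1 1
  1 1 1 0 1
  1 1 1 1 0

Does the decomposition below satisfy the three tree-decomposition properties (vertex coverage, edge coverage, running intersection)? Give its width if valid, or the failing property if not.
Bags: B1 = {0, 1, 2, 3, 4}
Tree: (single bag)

Yes; width 4.

Checking the three conditions: (i) the bags cover all of {0, 1, 2, 3, 4}; (ii) for each edge, some bag contains both endpoints; (iii) the bags containing any fixed vertex form a subtree. All hold, so the decomposition is valid with width 5 − 1 = 4.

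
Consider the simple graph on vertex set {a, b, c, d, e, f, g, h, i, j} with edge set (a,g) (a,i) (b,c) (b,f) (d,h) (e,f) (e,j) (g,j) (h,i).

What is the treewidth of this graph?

A width-1 tree decomposition is:
Bags: B1 = {b, c}  B2 = {b, f}  B3 = {e, f}  B4 = {e, j}  B5 = {g, j}  B6 = {a, g}  B7 = {a, i}  B8 = {h, i}  B9 = {d, h}
Tree: B1–B2, B2–B3, B3–B4, B4–B5, B5–B6, B6–B7, B7–B8, B8–B9
Every bag has size at most 2, so the width is 2 − 1 = 1 and tw(G) ≤ 1. Since G has at least one edge (e.g. c–b), it is not an edgeless graph, so tw(G) ≥ 1. Hence tw(G) = 1 exactly.

1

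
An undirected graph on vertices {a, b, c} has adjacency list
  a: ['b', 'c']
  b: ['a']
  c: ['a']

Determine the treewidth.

A width-1 tree decomposition is:
Bags: B1 = {a, b}  B2 = {a, c}
Tree: B1–B2
Every bag has size at most 2, so the width is 2 − 1 = 1 and tw(G) ≤ 1. G has an edge, so its treewidth is at least 1. The upper and lower bounds meet at 1, so that is the treewidth.

1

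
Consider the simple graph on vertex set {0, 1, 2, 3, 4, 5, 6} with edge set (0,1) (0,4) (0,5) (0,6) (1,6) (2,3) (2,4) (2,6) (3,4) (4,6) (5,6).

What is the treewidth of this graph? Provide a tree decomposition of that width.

Treewidth 2.
Bags: B1 = {0, 4, 6}  B2 = {2, 4, 6}  B3 = {0, 5, 6}  B4 = {2, 3, 4}  B5 = {0, 1, 6}
Tree: B1–B2, B1–B3, B2–B4, B3–B5

The largest bag has 3 vertices, giving width 2; this decomposition certifies tw(G) ≤ 2. Conversely, {2, 3, 4} is a clique of size 3, and the vertices of any clique must share a bag in every tree decomposition; so some bag has ≥ 3 vertices and tw(G) ≥ 2. Combining the bounds, tw(G) = 2.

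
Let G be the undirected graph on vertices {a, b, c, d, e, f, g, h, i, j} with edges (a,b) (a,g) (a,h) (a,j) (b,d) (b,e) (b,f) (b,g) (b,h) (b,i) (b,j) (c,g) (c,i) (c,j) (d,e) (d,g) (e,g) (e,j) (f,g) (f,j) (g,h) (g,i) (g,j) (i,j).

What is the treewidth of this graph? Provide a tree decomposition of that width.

The largest bag has 4 vertices, giving width 3; this decomposition certifies tw(G) ≤ 3. Conversely, {c, g, i, j} is a clique of size 4, and the vertices of any clique must share a bag in every tree decomposition; so some bag has ≥ 4 vertices and tw(G) ≥ 3. Hence tw(G) = 3 exactly.

Treewidth 3.
Bags: B1 = {a, b, g, j}  B2 = {b, f, g, j}  B3 = {a, b, g, h}  B4 = {b, e, g, j}  B5 = {b, g, i, j}  B6 = {c, g, i, j}  B7 = {b, d, e, g}
Tree: B1–B2, B1–B3, B1–B4, B2–B5, B5–B6, B4–B7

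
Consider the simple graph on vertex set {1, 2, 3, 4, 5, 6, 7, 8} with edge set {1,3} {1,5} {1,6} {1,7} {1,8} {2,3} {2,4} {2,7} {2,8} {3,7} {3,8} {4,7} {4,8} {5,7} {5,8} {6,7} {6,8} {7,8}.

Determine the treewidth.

3

A width-3 tree decomposition is:
Bags: B1 = {1, 3, 7, 8}  B2 = {2, 3, 7, 8}  B3 = {1, 6, 7, 8}  B4 = {2, 4, 7, 8}  B5 = {1, 5, 7, 8}
Tree: B1–B2, B1–B3, B2–B4, B3–B5
The largest bag has 4 vertices, giving width 3; this decomposition certifies tw(G) ≤ 3. Conversely, {1, 3, 7, 8} is a clique of size 4, and the vertices of any clique must share a bag in every tree decomposition; so some bag has ≥ 4 vertices and tw(G) ≥ 3. Combining the bounds, tw(G) = 3.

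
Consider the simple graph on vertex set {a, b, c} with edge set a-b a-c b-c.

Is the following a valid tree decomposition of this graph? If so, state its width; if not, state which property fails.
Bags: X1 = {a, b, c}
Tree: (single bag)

Vertex coverage: the bags together contain {a, b, c}, the full vertex set. Edge coverage: each edge of G has both endpoints in at least one bag. Running intersection: for every vertex, the bags containing it form a connected subtree. All three properties hold, so this is a valid tree decomposition of width max|bag| − 1 = 2, and hence tw(G) ≤ 2.

Yes; width 2.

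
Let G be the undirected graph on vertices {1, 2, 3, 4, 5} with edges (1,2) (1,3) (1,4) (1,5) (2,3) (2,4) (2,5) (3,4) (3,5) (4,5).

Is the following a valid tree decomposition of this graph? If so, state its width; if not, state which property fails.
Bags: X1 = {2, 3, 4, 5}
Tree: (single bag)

A tree decomposition must satisfy three properties: every vertex lies in some bag; for every edge, both endpoints lie together in some bag; and for every vertex, the bags containing it form a connected subtree. Here vertex 1 appears in no bag, so the decomposition is invalid.

No — vertex 1 appears in no bag.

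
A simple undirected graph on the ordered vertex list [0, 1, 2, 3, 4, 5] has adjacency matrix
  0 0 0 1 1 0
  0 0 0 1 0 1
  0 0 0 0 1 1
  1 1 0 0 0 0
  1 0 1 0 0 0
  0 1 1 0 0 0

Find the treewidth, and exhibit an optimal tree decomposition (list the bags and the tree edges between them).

The largest bag has 3 vertices, giving width 2; this decomposition certifies tw(G) ≤ 2. For the lower bound, G contains the cycle 3–0–4–2–5–1–3, so G is not a forest; only forests have treewidth ≤ 1, hence tw(G) ≥ 2. Combining the bounds, tw(G) = 2.

Treewidth 2.
One such decomposition:
Bags: B1 = {0, 3, 4}  B2 = {2, 3, 4}  B3 = {2, 3, 5}  B4 = {1, 3, 5}
Tree: B1–B2, B2–B3, B3–B4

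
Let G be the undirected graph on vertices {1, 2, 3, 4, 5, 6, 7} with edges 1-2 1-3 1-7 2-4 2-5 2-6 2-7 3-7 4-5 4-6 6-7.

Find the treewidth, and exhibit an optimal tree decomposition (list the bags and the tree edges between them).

Each bag holds 3 vertices, so the decomposition has width 2, which upper-bounds the treewidth. On the other hand G contains the 3-clique {1, 2, 7}. A clique must lie in a single bag of any decomposition, so no decomposition can have width below 2. Combining the bounds, tw(G) = 2.

Treewidth 2.
Bags: B1 = {2, 6, 7}  B2 = {1, 2, 7}  B3 = {2, 4, 6}  B4 = {1, 3, 7}  B5 = {2, 4, 5}
Tree: B1–B2, B1–B3, B2–B4, B3–B5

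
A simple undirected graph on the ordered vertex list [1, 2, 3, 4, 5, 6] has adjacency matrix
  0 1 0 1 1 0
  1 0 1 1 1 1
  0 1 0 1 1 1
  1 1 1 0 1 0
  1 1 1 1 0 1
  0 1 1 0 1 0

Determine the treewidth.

3

A width-3 tree decomposition is:
Bags: B1 = {2, 3, 5, 6}  B2 = {2, 3, 4, 5}  B3 = {1, 2, 4, 5}
Tree: B1–B2, B2–B3
The largest bag has 4 vertices, giving width 3; this decomposition certifies tw(G) ≤ 3. Conversely, {1, 2, 4, 5} is a clique of size 4, and the vertices of any clique must share a bag in every tree decomposition; so some bag has ≥ 4 vertices and tw(G) ≥ 3. Therefore the treewidth is 3.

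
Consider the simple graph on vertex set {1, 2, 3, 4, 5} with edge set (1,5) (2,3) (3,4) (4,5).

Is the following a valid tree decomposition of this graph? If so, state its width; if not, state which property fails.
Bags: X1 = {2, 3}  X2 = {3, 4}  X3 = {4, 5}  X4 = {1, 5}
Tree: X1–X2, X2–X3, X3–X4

Yes; width 1.

Checking the three conditions: (i) the bags cover all of {1, 2, 3, 4, 5}; (ii) for each edge, some bag contains both endpoints; (iii) the bags containing any fixed vertex form a subtree. All hold, so the decomposition is valid with width 2 − 1 = 1.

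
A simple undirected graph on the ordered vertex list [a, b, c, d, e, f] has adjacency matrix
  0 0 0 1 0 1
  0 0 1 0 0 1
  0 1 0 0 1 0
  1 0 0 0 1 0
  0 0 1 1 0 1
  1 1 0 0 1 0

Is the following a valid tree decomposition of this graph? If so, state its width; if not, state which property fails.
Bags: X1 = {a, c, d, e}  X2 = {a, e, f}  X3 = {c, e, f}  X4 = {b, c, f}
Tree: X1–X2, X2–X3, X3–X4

No — bags containing vertex c are not connected in the tree.

A tree decomposition must satisfy three properties: every vertex lies in some bag; for every edge, both endpoints lie together in some bag; and for every vertex, the bags containing it form a connected subtree. Here bags containing vertex c are not connected in the tree, so the decomposition is invalid.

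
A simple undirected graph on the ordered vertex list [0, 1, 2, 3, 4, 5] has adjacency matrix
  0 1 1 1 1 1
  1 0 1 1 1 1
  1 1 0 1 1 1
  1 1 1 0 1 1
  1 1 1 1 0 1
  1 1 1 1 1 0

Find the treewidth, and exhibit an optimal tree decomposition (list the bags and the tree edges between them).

Treewidth 5.
Bags: B1 = {0, 1, 2, 3, 4, 5}
Tree: (single bag)

With just one bag of size 6, the width is 6 − 1 = 5, so tw(G) ≤ 5. On the other hand G contains the 6-clique {0, 1, 2, 3, 4, 5}. A clique must lie in a single bag of any decomposition, so no decomposition can have width below 5. Combining the bounds, tw(G) = 5.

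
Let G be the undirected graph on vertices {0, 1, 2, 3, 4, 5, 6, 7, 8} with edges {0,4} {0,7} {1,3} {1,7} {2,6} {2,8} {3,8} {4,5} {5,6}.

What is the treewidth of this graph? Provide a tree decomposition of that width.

Each bag holds 3 vertices, so the decomposition has width 2, which upper-bounds the treewidth. The edges 6–5–4–0–7–1–3–8–2–6 form a cycle, so G is not a tree and its treewidth is at least 2. The upper and lower bounds meet at 2, so that is the treewidth.

Treewidth 2.
Bags: B1 = {4, 5, 6}  B2 = {0, 4, 6}  B3 = {0, 6, 7}  B4 = {1, 6, 7}  B5 = {1, 3, 6}  B6 = {3, 6, 8}  B7 = {2, 6, 8}
Tree: B1–B2, B2–B3, B3–B4, B4–B5, B5–B6, B6–B7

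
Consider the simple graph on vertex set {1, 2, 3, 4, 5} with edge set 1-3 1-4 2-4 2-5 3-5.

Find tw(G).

A width-2 tree decomposition is:
Bags: B1 = {1, 3, 5}  B2 = {1, 4, 5}  B3 = {2, 4, 5}
Tree: B1–B2, B2–B3
The largest bag has 3 vertices, giving width 2; this decomposition certifies tw(G) ≤ 2. Since 5–3–1–4–2–5 is a cycle in G, G is not acyclic. Forests are exactly the graphs of treewidth ≤ 1, so tw(G) ≥ 2. The upper and lower bounds meet at 2, so that is the treewidth.

2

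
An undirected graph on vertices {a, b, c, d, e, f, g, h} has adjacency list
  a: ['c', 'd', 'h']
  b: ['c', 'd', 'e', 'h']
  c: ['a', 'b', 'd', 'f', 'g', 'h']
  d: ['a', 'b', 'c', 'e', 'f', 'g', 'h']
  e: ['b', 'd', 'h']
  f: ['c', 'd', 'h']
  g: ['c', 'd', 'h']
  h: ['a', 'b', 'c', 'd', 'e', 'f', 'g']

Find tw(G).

3

A width-3 tree decomposition is:
Bags: B1 = {a, c, d, h}  B2 = {b, c, d, h}  B3 = {c, d, g, h}  B4 = {b, d, e, h}  B5 = {c, d, f, h}
Tree: B1–B2, B2–B3, B2–B4, B2–B5
Each bag holds 4 vertices, so the decomposition has width 3, which upper-bounds the treewidth. On the other hand G contains the 4-clique {b, d, e, h}. A clique must lie in a single bag of any decomposition, so no decomposition can have width below 3. The upper and lower bounds meet at 3, so that is the treewidth.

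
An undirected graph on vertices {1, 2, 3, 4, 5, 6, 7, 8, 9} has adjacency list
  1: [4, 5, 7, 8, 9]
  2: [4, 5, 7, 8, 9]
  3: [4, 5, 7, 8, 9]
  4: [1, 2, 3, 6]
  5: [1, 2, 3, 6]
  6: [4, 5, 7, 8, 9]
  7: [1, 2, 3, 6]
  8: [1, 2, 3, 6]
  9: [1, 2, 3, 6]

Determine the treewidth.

4

A width-4 tree decomposition is:
Bags: B1 = {1, 2, 3, 6, 7}  B2 = {1, 2, 3, 6, 9}  B3 = {1, 2, 3, 5, 6}  B4 = {1, 2, 3, 4, 6}  B5 = {1, 2, 3, 6, 8}
Tree: B1–B2, B2–B3, B3–B4, B4–B5
Each bag holds 5 vertices, so the decomposition has width 4, which upper-bounds the treewidth. For the lower bound: the 5 vertex sets {3,7}, {1,9}, {5,6}, {2}, {4} are disjoint, each induces a connected subgraph, and every pair is joined by at least one edge of G. Contracting each set to a single vertex therefore yields K_{5} as a minor, and since treewidth is minor-monotone, tw(G) ≥ tw(K_{5}) = 4. Therefore the treewidth is 4.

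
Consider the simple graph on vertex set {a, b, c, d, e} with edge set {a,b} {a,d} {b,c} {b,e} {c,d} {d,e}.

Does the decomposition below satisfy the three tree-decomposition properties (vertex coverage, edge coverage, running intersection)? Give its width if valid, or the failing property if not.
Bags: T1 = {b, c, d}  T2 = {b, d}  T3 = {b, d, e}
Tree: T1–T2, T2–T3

A tree decomposition must satisfy three properties: every vertex lies in some bag; for every edge, both endpoints lie together in some bag; and for every vertex, the bags containing it form a connected subtree. Here vertex a appears in no bag, so the decomposition is invalid.

No — vertex a appears in no bag.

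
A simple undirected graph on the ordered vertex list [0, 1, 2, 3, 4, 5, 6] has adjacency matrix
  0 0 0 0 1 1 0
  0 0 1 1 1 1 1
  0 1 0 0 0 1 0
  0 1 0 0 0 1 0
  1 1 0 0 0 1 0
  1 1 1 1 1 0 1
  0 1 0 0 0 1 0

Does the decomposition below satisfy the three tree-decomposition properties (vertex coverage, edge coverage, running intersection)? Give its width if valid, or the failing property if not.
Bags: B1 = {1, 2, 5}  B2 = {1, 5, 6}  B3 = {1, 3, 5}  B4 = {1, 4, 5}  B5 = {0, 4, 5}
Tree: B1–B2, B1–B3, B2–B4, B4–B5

Checking the three conditions: (i) the bags cover all of {0, 1, 2, 3, 4, 5, 6}; (ii) for each edge, some bag contains both endpoints; (iii) the bags containing any fixed vertex form a subtree. All hold, so the decomposition is valid with width 3 − 1 = 2.

Yes; width 2.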